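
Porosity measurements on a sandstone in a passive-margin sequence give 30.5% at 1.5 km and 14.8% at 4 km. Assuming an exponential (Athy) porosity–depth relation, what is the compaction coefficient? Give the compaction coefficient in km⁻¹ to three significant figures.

0.289 km⁻¹

Athy: φ(Z) = φ₀ e^(−kZ) ⇒ φ₁/φ₂ = e^{k(Z₂−Z₁)} ⇒ k = ln(φ₁/φ₂)/(Z₂−Z₁)
k = ln(0.305/0.148) / (4 − 1.5) = ln(2.061) / 2.5 = 0.7231 / 2.5 = 0.2892 km⁻¹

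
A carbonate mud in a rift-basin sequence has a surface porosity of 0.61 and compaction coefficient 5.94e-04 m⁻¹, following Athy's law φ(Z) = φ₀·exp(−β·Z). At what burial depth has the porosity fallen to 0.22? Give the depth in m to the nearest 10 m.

1720 m

Working in km (1 km = 1000 m; β in km⁻¹ = β in m⁻¹ × 1000):
Invert Athy's law: Z = ln(φ₀/φ) / β
Z = ln(0.61/0.22) / 0.594 = ln(2.773) / 0.594 = 1.0198 / 0.594 = 1.717 km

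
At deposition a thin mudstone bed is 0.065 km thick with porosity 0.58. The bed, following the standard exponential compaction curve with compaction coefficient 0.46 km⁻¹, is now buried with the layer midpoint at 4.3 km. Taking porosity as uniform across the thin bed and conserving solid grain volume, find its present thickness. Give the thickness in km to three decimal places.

Porosity at 4.3 km: φ = 0.58·exp(−0.46×4.3) = 0.0802
Solid-volume conservation: h(1−φ) = h₀(1−φ₀) ⇒ h = h₀·(1−φ₀)/(1−φ)
h = 0.065 × (1 − 0.58)/(1 − 0.0802) = 0.065 × 0.4566 = 0.0297 km

0.030 km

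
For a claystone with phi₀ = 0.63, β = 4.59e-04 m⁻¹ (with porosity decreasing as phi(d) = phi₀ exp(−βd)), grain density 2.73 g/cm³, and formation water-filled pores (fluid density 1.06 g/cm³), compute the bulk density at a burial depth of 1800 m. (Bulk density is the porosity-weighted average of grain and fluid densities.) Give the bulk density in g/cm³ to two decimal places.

2.27 g/cm³

Working in km (1 km = 1000 m; β in km⁻¹ = β in m⁻¹ × 1000):
Porosity at depth: phi = 0.63·exp(−0.459×1.8) = 0.63×0.4377 = 0.2758
Bulk density: ρ_b = (1−phi)ρ_g + phi·ρ_f = 0.7242×2.73 + 0.2758×1.06
       = 1.977 + 0.292 = 2.269 g/cm³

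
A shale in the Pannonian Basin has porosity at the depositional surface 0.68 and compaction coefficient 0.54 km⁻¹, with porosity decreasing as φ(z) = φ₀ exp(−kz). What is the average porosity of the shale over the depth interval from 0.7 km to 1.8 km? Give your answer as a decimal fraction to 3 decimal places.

⟨φ⟩ = (1/(z₂−z₁)) ∫ φ₀ e^(−kz) dz = φ₀·(e^(−k·z₁) − e^(−k·z₂)) / (k·(z₂−z₁))
e^(−0.54×0.7) = 0.6852; e^(−0.54×1.8) = 0.3783
⟨φ⟩ = 0.68 × (0.6852 − 0.3783) / (0.54 × 1.1) = 0.68 × 0.5167 = 0.3513

0.351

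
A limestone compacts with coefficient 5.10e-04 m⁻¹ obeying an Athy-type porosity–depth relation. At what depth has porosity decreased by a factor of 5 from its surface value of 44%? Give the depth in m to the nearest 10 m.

Working in km (1 km = 1000 m; β in km⁻¹ = β in m⁻¹ × 1000):
n/n₀ = 1/5 ⇒ exp(−β·z) = 1/5 ⇒ z = ln(5) / β
z = 1.6094 / 0.51 = 3.156 km

3160 m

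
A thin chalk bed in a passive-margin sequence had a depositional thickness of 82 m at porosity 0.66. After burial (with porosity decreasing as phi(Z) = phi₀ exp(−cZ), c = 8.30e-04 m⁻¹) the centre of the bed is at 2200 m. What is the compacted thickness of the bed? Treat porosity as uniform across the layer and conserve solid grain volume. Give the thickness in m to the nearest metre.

31 m

Working in km (1 km = 1000 m; c in km⁻¹ = c in m⁻¹ × 1000):
Porosity at 2.2 km: phi = 0.66·exp(−0.83×2.2) = 0.1063
Solid-volume conservation: h(1−phi) = h₀(1−phi₀) ⇒ h = h₀·(1−phi₀)/(1−phi)
h = 0.082 × (1 − 0.66)/(1 − 0.1063) = 0.082 × 0.3804 = 0.0312 km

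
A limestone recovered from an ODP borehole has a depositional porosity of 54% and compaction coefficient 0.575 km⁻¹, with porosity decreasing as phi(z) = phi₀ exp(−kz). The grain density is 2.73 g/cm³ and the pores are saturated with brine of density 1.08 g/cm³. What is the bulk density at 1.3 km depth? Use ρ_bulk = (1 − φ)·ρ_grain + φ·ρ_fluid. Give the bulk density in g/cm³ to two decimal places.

Porosity at depth: phi = 0.54·exp(−0.575×1.3) = 0.54×0.4735 = 0.2557
Bulk density: ρ_b = (1−phi)ρ_g + phi·ρ_f = 0.7443×2.73 + 0.2557×1.08
       = 2.032 + 0.276 = 2.308 g/cm³

2.31 g/cm³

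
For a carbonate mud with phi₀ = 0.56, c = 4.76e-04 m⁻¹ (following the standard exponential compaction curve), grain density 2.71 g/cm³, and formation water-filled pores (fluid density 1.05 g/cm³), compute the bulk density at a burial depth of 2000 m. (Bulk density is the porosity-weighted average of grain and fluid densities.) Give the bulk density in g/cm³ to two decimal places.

2.35 g/cm³

Working in km (1 km = 1000 m; c in km⁻¹ = c in m⁻¹ × 1000):
Porosity at depth: phi = 0.56·exp(−0.476×2) = 0.56×0.3860 = 0.2161
Bulk density: ρ_b = (1−phi)ρ_g + phi·ρ_f = 0.7839×2.71 + 0.2161×1.05
       = 2.124 + 0.227 = 2.351 g/cm³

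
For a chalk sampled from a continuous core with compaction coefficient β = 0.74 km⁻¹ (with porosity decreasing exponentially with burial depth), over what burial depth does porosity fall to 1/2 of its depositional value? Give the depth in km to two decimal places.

φ/φ₀ = 1/2 ⇒ exp(−β·Z) = 1/2 ⇒ Z = ln(2) / β
Z = 0.6931 / 0.74 = 0.937 km

0.94 km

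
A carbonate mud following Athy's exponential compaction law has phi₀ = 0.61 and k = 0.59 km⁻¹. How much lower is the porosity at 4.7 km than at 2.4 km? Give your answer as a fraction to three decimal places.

0.110

phi(2.4) = 0.61·e^(−0.59×2.4) = 0.1480
phi(4.7) = 0.61·e^(−0.59×4.7) = 0.0381
Δphi = 0.1480 − 0.0381 = 0.1099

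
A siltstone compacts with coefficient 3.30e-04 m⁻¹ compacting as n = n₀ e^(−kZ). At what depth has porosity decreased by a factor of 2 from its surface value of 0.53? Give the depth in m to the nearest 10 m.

Working in km (1 km = 1000 m; k in km⁻¹ = k in m⁻¹ × 1000):
n/n₀ = 1/2 ⇒ exp(−k·Z) = 1/2 ⇒ Z = ln(2) / k
Z = 0.6931 / 0.33 = 2.100 km

2100 m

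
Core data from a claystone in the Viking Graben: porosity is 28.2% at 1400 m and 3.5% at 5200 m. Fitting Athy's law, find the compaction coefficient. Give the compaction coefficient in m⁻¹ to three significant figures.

Working in km (1 km = 1000 m; c in km⁻¹ = c in m⁻¹ × 1000):
Athy: phi(d) = phi₀ e^(−cd) ⇒ phi₁/phi₂ = e^{c(d₂−d₁)} ⇒ c = ln(phi₁/phi₂)/(d₂−d₁)
c = ln(0.282/0.035) / (5.2 − 1.4) = ln(8.057) / 3.8 = 2.0866 / 3.8 = 0.5491 km⁻¹

0.000549 m⁻¹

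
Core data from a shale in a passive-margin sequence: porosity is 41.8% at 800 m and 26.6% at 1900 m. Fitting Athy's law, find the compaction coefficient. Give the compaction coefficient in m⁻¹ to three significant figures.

Working in km (1 km = 1000 m; k in km⁻¹ = k in m⁻¹ × 1000):
Athy: φ(d) = φ₀ e^(−kd) ⇒ φ₁/φ₂ = e^{k(d₂−d₁)} ⇒ k = ln(φ₁/φ₂)/(d₂−d₁)
k = ln(0.418/0.266) / (1.9 − 0.8) = ln(1.571) / 1.1 = 0.4520 / 1.1 = 0.4109 km⁻¹

0.000411 m⁻¹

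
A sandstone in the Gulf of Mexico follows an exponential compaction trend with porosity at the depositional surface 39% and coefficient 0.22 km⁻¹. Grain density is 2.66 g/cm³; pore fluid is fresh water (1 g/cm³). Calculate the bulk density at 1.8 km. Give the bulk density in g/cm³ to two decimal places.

Porosity at depth: φ = 0.39·exp(−0.22×1.8) = 0.39×0.6730 = 0.2625
Bulk density: ρ_b = (1−φ)ρ_g + φ·ρ_f = 0.7375×2.66 + 0.2625×1
       = 1.962 + 0.262 = 2.224 g/cm³

2.22 g/cm³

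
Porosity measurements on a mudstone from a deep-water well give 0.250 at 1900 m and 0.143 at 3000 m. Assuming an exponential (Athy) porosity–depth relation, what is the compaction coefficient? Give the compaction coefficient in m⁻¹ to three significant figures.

0.000508 m⁻¹

Working in km (1 km = 1000 m; β in km⁻¹ = β in m⁻¹ × 1000):
Athy: n(Z) = n₀ e^(−βZ) ⇒ n₁/n₂ = e^{β(Z₂−Z₁)} ⇒ β = ln(n₁/n₂)/(Z₂−Z₁)
β = ln(0.25/0.143) / (3 − 1.9) = ln(1.748) / 1.1 = 0.5586 / 1.1 = 0.5078 km⁻¹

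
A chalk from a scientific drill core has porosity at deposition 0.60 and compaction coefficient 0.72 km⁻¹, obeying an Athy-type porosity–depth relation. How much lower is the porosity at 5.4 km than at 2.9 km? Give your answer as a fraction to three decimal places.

0.062

φ(2.9) = 0.6·e^(−0.72×2.9) = 0.0744
φ(5.4) = 0.6·e^(−0.72×5.4) = 0.0123
Δφ = 0.0744 − 0.0123 = 0.0621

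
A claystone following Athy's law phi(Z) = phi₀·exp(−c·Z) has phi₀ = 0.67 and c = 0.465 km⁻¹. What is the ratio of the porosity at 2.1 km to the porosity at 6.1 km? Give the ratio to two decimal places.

phi(Z₁)/phi(Z₂) = e^(−c·Z₁)/e^(−c·Z₂) = e^{c(Z₂−Z₁)}
= exp(0.465 × 4) = exp(1.86) = 6.4237

6.42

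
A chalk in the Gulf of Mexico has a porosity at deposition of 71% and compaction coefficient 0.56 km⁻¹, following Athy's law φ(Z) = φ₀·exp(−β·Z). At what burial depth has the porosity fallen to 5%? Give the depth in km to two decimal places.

4.74 km

Invert Athy's law: Z = ln(φ₀/φ) / β
Z = ln(0.71/0.05) / 0.56 = ln(14.2) / 0.56 = 2.6532 / 0.56 = 4.738 km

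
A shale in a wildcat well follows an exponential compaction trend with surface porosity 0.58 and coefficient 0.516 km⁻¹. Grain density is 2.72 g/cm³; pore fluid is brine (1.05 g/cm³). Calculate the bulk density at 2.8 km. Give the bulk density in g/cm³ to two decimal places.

2.49 g/cm³

Porosity at depth: φ = 0.58·exp(−0.516×2.8) = 0.58×0.2358 = 0.1368
Bulk density: ρ_b = (1−φ)ρ_g + φ·ρ_f = 0.8632×2.72 + 0.1368×1.05
       = 2.348 + 0.144 = 2.492 g/cm³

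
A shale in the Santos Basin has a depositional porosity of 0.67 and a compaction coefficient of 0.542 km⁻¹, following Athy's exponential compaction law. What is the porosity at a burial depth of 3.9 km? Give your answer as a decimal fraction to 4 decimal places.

0.0809

phi = phi₀·exp(−c·Z) = 0.67 × exp(−0.542 × 3.9) = 0.67 × exp(−2.114)
  = 0.67 × 0.1208 = 0.0809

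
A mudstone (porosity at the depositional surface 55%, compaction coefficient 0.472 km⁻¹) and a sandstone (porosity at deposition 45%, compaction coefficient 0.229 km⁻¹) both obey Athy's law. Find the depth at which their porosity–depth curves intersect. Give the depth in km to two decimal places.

0.83 km

Set φ₀ₐ e^(−cₐz) = φ₀ᵦ e^(−cᵦz) ⇒ ln(φ₀ₐ/φ₀ᵦ) = (cₐ − cᵦ)·z
z = ln(0.55/0.45) / (0.472 − 0.229) = 0.2007 / 0.243 = 0.826 km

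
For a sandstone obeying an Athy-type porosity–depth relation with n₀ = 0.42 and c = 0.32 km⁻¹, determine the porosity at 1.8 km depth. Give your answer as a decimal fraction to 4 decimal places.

0.2361

n = n₀·exp(−c·z) = 0.42 × exp(−0.32 × 1.8) = 0.42 × exp(−0.576)
  = 0.42 × 0.5621 = 0.2361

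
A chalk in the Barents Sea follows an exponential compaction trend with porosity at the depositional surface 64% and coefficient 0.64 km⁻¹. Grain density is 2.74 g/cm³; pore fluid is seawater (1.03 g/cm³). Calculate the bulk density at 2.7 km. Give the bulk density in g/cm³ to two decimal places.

Porosity at depth: phi = 0.64·exp(−0.64×2.7) = 0.64×0.1776 = 0.1137
Bulk density: ρ_b = (1−phi)ρ_g + phi·ρ_f = 0.8863×2.74 + 0.1137×1.03
       = 2.428 + 0.117 = 2.546 g/cm³

2.55 g/cm³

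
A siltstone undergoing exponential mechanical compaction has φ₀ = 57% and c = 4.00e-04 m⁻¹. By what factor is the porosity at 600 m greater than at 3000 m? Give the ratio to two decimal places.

Working in km (1 km = 1000 m; c in km⁻¹ = c in m⁻¹ × 1000):
φ(Z₁)/φ(Z₂) = e^(−c·Z₁)/e^(−c·Z₂) = e^{c(Z₂−Z₁)}
= exp(0.4 × 2.4) = exp(0.96) = 2.6117

2.61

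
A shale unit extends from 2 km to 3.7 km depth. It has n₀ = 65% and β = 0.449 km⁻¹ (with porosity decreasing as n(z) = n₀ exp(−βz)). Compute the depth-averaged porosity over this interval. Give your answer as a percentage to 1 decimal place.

⟨n⟩ = (1/(z₂−z₁)) ∫ n₀ e^(−βz) dz = n₀·(e^(−β·z₁) − e^(−β·z₂)) / (β·(z₂−z₁))
e^(−0.449×2) = 0.4074; e^(−0.449×3.7) = 0.1899
⟨n⟩ = 0.65 × (0.4074 − 0.1899) / (0.449 × 1.7) = 0.65 × 0.2849 = 0.1852

18.5%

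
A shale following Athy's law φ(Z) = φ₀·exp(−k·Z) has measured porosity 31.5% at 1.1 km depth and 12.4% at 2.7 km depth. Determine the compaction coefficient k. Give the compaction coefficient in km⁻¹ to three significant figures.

Athy: φ(Z) = φ₀ e^(−kZ) ⇒ φ₁/φ₂ = e^{k(Z₂−Z₁)} ⇒ k = ln(φ₁/φ₂)/(Z₂−Z₁)
k = ln(0.315/0.124) / (2.7 − 1.1) = ln(2.54) / 1.6 = 0.9323 / 1.6 = 0.5827 km⁻¹

0.583 km⁻¹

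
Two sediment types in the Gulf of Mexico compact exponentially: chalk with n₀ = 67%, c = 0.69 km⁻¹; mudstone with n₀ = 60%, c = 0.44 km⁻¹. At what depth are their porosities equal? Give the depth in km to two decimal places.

Set n₀ₐ e^(−cₐd) = n₀ᵦ e^(−cᵦd) ⇒ ln(n₀ₐ/n₀ᵦ) = (cₐ − cᵦ)·d
d = ln(0.67/0.6) / (0.69 − 0.44) = 0.1103 / 0.25 = 0.441 km

0.44 km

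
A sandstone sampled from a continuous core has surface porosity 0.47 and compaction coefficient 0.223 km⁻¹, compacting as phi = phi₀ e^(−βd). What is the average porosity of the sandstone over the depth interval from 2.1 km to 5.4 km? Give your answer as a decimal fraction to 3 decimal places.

⟨phi⟩ = (1/(d₂−d₁)) ∫ phi₀ e^(−βd) dd = phi₀·(e^(−β·d₁) − e^(−β·d₂)) / (β·(d₂−d₁))
e^(−0.223×2.1) = 0.6261; e^(−0.223×5.4) = 0.2999
⟨phi⟩ = 0.47 × (0.6261 − 0.2999) / (0.223 × 3.3) = 0.47 × 0.4432 = 0.2083

0.208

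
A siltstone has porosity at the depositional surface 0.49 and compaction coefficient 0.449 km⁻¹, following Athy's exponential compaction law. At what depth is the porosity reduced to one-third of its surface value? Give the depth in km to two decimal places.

φ/φ₀ = 1/3 ⇒ exp(−β·d) = 1/3 ⇒ d = ln(3) / β
d = 1.0986 / 0.449 = 2.447 km

2.45 km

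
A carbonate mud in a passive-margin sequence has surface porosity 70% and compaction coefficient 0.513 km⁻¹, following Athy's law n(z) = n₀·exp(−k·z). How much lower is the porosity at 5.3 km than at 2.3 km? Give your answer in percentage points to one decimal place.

16.9 percentage points

n(2.3) = 0.7·e^(−0.513×2.3) = 0.2151
n(5.3) = 0.7·e^(−0.513×5.3) = 0.0462
Δn = 0.2151 − 0.0462 = 0.1690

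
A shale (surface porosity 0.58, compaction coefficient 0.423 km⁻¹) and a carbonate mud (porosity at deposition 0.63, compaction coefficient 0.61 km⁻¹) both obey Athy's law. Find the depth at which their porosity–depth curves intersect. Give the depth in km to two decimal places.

Set phi₀ₐ e^(−βₐz) = phi₀ᵦ e^(−βᵦz) ⇒ ln(phi₀ₐ/phi₀ᵦ) = (βₐ − βᵦ)·z
z = ln(0.58/0.63) / (0.423 − 0.61) = -0.0827 / -0.187 = 0.442 km

0.44 km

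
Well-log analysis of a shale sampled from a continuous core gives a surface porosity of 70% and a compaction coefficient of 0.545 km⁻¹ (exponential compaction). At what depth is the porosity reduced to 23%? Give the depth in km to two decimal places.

Invert Athy's law: z = ln(n₀/n) / c
z = ln(0.7/0.23) / 0.545 = ln(3.043) / 0.545 = 1.1130 / 0.545 = 2.042 km

2.04 km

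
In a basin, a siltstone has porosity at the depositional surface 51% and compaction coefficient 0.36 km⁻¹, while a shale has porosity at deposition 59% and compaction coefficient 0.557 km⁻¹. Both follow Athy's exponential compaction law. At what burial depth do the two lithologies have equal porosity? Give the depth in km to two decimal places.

0.74 km

Set phi₀ₐ e^(−βₐZ) = phi₀ᵦ e^(−βᵦZ) ⇒ ln(phi₀ₐ/phi₀ᵦ) = (βₐ − βᵦ)·Z
Z = ln(0.51/0.59) / (0.36 − 0.557) = -0.1457 / -0.197 = 0.740 km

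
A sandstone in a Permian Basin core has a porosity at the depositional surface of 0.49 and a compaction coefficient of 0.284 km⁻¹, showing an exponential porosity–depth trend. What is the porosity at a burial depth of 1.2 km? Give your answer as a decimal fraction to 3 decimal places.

φ = φ₀·exp(−c·z) = 0.49 × exp(−0.284 × 1.2) = 0.49 × exp(−0.3408)
  = 0.49 × 0.7112 = 0.3485

0.348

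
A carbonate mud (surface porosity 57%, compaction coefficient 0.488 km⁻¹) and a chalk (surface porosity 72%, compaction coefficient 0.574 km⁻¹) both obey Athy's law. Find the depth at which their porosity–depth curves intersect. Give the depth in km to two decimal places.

Set n₀ₐ e^(−βₐd) = n₀ᵦ e^(−βᵦd) ⇒ ln(n₀ₐ/n₀ᵦ) = (βₐ − βᵦ)·d
d = ln(0.57/0.72) / (0.488 − 0.574) = -0.2336 / -0.086 = 2.716 km

2.72 km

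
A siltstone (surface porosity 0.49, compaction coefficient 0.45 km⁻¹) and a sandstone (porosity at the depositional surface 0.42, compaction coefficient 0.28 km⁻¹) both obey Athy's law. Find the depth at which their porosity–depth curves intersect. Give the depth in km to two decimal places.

Set φ₀ₐ e^(−kₐz) = φ₀ᵦ e^(−kᵦz) ⇒ ln(φ₀ₐ/φ₀ᵦ) = (kₐ − kᵦ)·z
z = ln(0.49/0.42) / (0.45 − 0.28) = 0.1542 / 0.17 = 0.907 km

0.91 km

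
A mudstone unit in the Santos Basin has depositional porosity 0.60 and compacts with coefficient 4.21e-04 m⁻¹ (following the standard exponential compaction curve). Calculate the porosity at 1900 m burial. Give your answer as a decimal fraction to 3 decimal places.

0.270

Working in km (1 km = 1000 m; c in km⁻¹ = c in m⁻¹ × 1000):
n = n₀·exp(−c·d) = 0.6 × exp(−0.421 × 1.9) = 0.6 × exp(−0.7999)
  = 0.6 × 0.4494 = 0.2696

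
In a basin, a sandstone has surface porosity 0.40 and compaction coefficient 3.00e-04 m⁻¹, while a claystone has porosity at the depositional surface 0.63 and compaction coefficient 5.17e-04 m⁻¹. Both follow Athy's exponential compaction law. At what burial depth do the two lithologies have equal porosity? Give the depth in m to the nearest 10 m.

Working in km (1 km = 1000 m; c in km⁻¹ = c in m⁻¹ × 1000):
Set n₀ₐ e^(−cₐZ) = n₀ᵦ e^(−cᵦZ) ⇒ ln(n₀ₐ/n₀ᵦ) = (cₐ − cᵦ)·Z
Z = ln(0.4/0.63) / (0.3 − 0.517) = -0.4543 / -0.217 = 2.093 km

2090 m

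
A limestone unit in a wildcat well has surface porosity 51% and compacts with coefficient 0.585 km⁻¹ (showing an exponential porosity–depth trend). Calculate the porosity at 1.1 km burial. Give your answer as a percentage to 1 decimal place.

26.8%

φ = φ₀·exp(−k·Z) = 0.51 × exp(−0.585 × 1.1) = 0.51 × exp(−0.6435)
  = 0.51 × 0.5255 = 0.2680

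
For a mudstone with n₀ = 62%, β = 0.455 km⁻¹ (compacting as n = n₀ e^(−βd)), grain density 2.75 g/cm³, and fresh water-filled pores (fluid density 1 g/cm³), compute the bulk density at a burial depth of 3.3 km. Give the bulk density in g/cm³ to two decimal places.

2.51 g/cm³

Porosity at depth: n = 0.62·exp(−0.455×3.3) = 0.62×0.2228 = 0.1381
Bulk density: ρ_b = (1−n)ρ_g + n·ρ_f = 0.8619×2.75 + 0.1381×1
       = 2.370 + 0.138 = 2.508 g/cm³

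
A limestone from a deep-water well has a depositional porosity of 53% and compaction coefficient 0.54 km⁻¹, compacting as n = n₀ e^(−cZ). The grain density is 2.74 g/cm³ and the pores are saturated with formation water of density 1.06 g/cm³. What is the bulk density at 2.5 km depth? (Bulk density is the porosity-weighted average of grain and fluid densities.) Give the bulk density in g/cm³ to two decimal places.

2.51 g/cm³

Porosity at depth: n = 0.53·exp(−0.54×2.5) = 0.53×0.2592 = 0.1374
Bulk density: ρ_b = (1−n)ρ_g + n·ρ_f = 0.8626×2.74 + 0.1374×1.06
       = 2.364 + 0.146 = 2.509 g/cm³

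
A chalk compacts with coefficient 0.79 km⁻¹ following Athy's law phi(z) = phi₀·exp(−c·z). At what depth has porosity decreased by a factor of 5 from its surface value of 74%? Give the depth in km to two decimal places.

2.04 km

phi/phi₀ = 1/5 ⇒ exp(−c·z) = 1/5 ⇒ z = ln(5) / c
z = 1.6094 / 0.79 = 2.037 km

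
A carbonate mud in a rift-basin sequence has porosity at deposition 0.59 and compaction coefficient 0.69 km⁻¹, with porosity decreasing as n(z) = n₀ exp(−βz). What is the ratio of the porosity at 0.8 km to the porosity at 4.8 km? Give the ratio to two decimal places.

15.80

n(z₁)/n(z₂) = e^(−β·z₁)/e^(−β·z₂) = e^{β(z₂−z₁)}
= exp(0.69 × 4) = exp(2.76) = 15.7998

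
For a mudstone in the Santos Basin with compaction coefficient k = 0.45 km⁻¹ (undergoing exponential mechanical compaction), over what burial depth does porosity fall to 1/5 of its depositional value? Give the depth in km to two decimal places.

phi/phi₀ = 1/5 ⇒ exp(−k·z) = 1/5 ⇒ z = ln(5) / k
z = 1.6094 / 0.45 = 3.577 km

3.58 km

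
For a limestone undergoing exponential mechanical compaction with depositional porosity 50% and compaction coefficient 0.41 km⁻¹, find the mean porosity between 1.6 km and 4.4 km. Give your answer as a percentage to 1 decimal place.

⟨phi⟩ = (1/(z₂−z₁)) ∫ phi₀ e^(−kz) dz = phi₀·(e^(−k·z₁) − e^(−k·z₂)) / (k·(z₂−z₁))
e^(−0.41×1.6) = 0.5189; e^(−0.41×4.4) = 0.1646
⟨phi⟩ = 0.5 × (0.5189 − 0.1646) / (0.41 × 2.8) = 0.5 × 0.3086 = 0.1543

15.4%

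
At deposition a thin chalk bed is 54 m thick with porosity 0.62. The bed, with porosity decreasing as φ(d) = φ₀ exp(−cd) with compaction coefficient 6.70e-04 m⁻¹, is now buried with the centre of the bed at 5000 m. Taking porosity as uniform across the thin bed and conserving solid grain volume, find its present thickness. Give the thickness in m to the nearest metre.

Working in km (1 km = 1000 m; c in km⁻¹ = c in m⁻¹ × 1000):
Porosity at 5 km: φ = 0.62·exp(−0.67×5) = 0.0218
Solid-volume conservation: h(1−φ) = h₀(1−φ₀) ⇒ h = h₀·(1−φ₀)/(1−φ)
h = 0.054 × (1 − 0.62)/(1 − 0.0218) = 0.054 × 0.3884 = 0.0210 km

21 m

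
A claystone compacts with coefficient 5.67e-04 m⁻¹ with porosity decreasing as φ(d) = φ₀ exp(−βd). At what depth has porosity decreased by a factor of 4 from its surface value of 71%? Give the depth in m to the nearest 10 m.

2440 m

Working in km (1 km = 1000 m; β in km⁻¹ = β in m⁻¹ × 1000):
φ/φ₀ = 1/4 ⇒ exp(−β·d) = 1/4 ⇒ d = ln(4) / β
d = 1.3863 / 0.567 = 2.445 km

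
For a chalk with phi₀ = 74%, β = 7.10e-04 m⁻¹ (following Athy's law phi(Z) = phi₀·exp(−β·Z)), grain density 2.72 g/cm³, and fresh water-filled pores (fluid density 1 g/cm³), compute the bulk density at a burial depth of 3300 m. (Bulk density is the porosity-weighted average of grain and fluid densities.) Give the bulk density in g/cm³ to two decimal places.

2.60 g/cm³

Working in km (1 km = 1000 m; β in km⁻¹ = β in m⁻¹ × 1000):
Porosity at depth: phi = 0.74·exp(−0.71×3.3) = 0.74×0.0960 = 0.0711
Bulk density: ρ_b = (1−phi)ρ_g + phi·ρ_f = 0.9289×2.72 + 0.0711×1
       = 2.527 + 0.071 = 2.598 g/cm³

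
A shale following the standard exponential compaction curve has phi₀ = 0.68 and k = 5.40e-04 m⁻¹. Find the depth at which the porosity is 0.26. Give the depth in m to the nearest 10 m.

Working in km (1 km = 1000 m; k in km⁻¹ = k in m⁻¹ × 1000):
Invert Athy's law: d = ln(phi₀/phi) / k
d = ln(0.68/0.26) / 0.54 = ln(2.615) / 0.54 = 0.9614 / 0.54 = 1.780 km

1780 m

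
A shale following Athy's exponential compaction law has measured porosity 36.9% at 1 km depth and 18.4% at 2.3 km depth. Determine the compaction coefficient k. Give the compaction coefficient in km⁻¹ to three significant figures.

0.535 km⁻¹

Athy: n(d) = n₀ e^(−kd) ⇒ n₁/n₂ = e^{k(d₂−d₁)} ⇒ k = ln(n₁/n₂)/(d₂−d₁)
k = ln(0.369/0.184) / (2.3 − 1) = ln(2.005) / 1.3 = 0.6959 / 1.3 = 0.5353 km⁻¹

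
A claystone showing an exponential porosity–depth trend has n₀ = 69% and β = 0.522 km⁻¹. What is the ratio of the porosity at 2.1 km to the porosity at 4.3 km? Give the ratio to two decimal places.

n(d₁)/n(d₂) = e^(−β·d₁)/e^(−β·d₂) = e^{β(d₂−d₁)}
= exp(0.522 × 2.2) = exp(1.148) = 3.1531

3.15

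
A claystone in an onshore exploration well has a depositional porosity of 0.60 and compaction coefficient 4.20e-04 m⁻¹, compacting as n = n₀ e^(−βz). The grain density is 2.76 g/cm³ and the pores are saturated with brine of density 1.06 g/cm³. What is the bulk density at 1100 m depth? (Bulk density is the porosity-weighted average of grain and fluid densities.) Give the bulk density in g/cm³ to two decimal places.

2.12 g/cm³

Working in km (1 km = 1000 m; β in km⁻¹ = β in m⁻¹ × 1000):
Porosity at depth: n = 0.6·exp(−0.42×1.1) = 0.6×0.6300 = 0.3780
Bulk density: ρ_b = (1−n)ρ_g + n·ρ_f = 0.6220×2.76 + 0.3780×1.06
       = 1.717 + 0.401 = 2.117 g/cm³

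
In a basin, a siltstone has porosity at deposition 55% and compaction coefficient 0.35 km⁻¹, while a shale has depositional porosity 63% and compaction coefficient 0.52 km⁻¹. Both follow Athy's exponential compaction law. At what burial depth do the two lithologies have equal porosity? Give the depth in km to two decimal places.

0.80 km

Set n₀ₐ e^(−cₐd) = n₀ᵦ e^(−cᵦd) ⇒ ln(n₀ₐ/n₀ᵦ) = (cₐ − cᵦ)·d
d = ln(0.55/0.63) / (0.35 − 0.52) = -0.1358 / -0.17 = 0.799 km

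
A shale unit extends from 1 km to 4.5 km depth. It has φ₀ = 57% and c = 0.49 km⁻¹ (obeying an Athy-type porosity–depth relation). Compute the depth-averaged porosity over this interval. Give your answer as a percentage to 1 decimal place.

16.7%

⟨φ⟩ = (1/(z₂−z₁)) ∫ φ₀ e^(−cz) dz = φ₀·(e^(−c·z₁) − e^(−c·z₂)) / (c·(z₂−z₁))
e^(−0.49×1) = 0.6126; e^(−0.49×4.5) = 0.1103
⟨φ⟩ = 0.57 × (0.6126 − 0.1103) / (0.49 × 3.5) = 0.57 × 0.2929 = 0.1670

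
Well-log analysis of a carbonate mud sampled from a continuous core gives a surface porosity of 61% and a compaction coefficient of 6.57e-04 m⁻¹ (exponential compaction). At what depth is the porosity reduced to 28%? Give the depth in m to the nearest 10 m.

Working in km (1 km = 1000 m; k in km⁻¹ = k in m⁻¹ × 1000):
Invert Athy's law: Z = ln(φ₀/φ) / k
Z = ln(0.61/0.28) / 0.657 = ln(2.179) / 0.657 = 0.7787 / 0.657 = 1.185 km

1190 m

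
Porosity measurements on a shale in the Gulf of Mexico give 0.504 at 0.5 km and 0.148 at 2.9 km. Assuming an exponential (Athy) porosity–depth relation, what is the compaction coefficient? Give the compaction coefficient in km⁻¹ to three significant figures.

0.511 km⁻¹

Athy: n(d) = n₀ e^(−βd) ⇒ n₁/n₂ = e^{β(d₂−d₁)} ⇒ β = ln(n₁/n₂)/(d₂−d₁)
β = ln(0.504/0.148) / (2.9 − 0.5) = ln(3.405) / 2.4 = 1.2254 / 2.4 = 0.5106 km⁻¹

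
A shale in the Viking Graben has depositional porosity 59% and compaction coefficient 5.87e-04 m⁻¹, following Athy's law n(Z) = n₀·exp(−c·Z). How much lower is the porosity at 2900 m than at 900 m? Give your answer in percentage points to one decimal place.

24.0 percentage points

Working in km (1 km = 1000 m; c in km⁻¹ = c in m⁻¹ × 1000):
n(0.9) = 0.59·e^(−0.587×0.9) = 0.3479
n(2.9) = 0.59·e^(−0.587×2.9) = 0.1075
Δn = 0.3479 − 0.1075 = 0.2403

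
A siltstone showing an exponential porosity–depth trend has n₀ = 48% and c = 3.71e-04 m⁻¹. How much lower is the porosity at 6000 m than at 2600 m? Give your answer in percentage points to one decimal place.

Working in km (1 km = 1000 m; c in km⁻¹ = c in m⁻¹ × 1000):
n(2.6) = 0.48·e^(−0.371×2.6) = 0.1829
n(6) = 0.48·e^(−0.371×6) = 0.0518
Δn = 0.1829 − 0.0518 = 0.1311

13.1 percentage points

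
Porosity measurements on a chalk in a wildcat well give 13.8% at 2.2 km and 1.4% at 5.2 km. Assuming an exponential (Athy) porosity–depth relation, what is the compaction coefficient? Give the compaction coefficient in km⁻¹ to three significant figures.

0.763 km⁻¹

Athy: n(d) = n₀ e^(−kd) ⇒ n₁/n₂ = e^{k(d₂−d₁)} ⇒ k = ln(n₁/n₂)/(d₂−d₁)
k = ln(0.138/0.014) / (5.2 − 2.2) = ln(9.857) / 3 = 2.2882 / 3 = 0.7627 km⁻¹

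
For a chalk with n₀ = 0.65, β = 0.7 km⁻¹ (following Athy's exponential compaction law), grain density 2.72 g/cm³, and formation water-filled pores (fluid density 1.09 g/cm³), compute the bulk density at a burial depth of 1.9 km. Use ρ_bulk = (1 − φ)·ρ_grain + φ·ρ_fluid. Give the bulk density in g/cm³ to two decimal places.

Porosity at depth: n = 0.65·exp(−0.7×1.9) = 0.65×0.2645 = 0.1719
Bulk density: ρ_b = (1−n)ρ_g + n·ρ_f = 0.8281×2.72 + 0.1719×1.09
       = 2.252 + 0.187 = 2.440 g/cm³

2.44 g/cm³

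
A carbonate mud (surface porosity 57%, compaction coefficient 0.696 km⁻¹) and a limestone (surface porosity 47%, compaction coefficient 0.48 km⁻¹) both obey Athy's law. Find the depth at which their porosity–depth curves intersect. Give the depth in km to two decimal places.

0.89 km

Set phi₀ₐ e^(−βₐd) = phi₀ᵦ e^(−βᵦd) ⇒ ln(phi₀ₐ/phi₀ᵦ) = (βₐ − βᵦ)·d
d = ln(0.57/0.47) / (0.696 − 0.48) = 0.1929 / 0.216 = 0.893 km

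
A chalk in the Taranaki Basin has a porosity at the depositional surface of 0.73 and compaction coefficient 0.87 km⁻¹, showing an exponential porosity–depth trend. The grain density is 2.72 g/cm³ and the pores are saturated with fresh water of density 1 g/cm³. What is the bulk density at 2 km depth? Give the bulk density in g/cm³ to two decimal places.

2.50 g/cm³

Porosity at depth: φ = 0.73·exp(−0.87×2) = 0.73×0.1755 = 0.1281
Bulk density: ρ_b = (1−φ)ρ_g + φ·ρ_f = 0.8719×2.72 + 0.1281×1
       = 2.371 + 0.128 = 2.500 g/cm³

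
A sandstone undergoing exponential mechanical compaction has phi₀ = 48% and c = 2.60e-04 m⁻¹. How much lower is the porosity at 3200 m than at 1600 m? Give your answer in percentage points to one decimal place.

10.8 percentage points

Working in km (1 km = 1000 m; c in km⁻¹ = c in m⁻¹ × 1000):
phi(1.6) = 0.48·e^(−0.26×1.6) = 0.3166
phi(3.2) = 0.48·e^(−0.26×3.2) = 0.2089
Δphi = 0.3166 − 0.2089 = 0.1078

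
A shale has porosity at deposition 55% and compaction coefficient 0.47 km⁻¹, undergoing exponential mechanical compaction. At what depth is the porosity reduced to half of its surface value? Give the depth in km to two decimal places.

phi/phi₀ = 1/2 ⇒ exp(−c·d) = 1/2 ⇒ d = ln(2) / c
d = 0.6931 / 0.47 = 1.475 km

1.47 km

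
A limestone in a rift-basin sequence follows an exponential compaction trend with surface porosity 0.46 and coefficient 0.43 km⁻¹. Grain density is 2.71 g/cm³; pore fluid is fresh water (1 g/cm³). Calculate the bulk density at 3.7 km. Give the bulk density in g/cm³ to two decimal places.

Porosity at depth: φ = 0.46·exp(−0.43×3.7) = 0.46×0.2037 = 0.0937
Bulk density: ρ_b = (1−φ)ρ_g + φ·ρ_f = 0.9063×2.71 + 0.0937×1
       = 2.456 + 0.094 = 2.550 g/cm³

2.55 g/cm³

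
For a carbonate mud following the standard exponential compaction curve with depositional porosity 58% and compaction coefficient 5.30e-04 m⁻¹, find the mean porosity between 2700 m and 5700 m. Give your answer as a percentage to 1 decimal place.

6.9%

Working in km (1 km = 1000 m; k in km⁻¹ = k in m⁻¹ × 1000):
⟨φ⟩ = (1/(z₂−z₁)) ∫ φ₀ e^(−kz) dz = φ₀·(e^(−k·z₁) − e^(−k·z₂)) / (k·(z₂−z₁))
e^(−0.53×2.7) = 0.2391; e^(−0.53×5.7) = 0.0488
⟨φ⟩ = 0.58 × (0.2391 − 0.0488) / (0.53 × 3) = 0.58 × 0.1197 = 0.0694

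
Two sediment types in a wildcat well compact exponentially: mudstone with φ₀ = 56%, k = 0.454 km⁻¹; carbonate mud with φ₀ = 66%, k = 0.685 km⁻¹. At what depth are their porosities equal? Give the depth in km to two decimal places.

0.71 km

Set φ₀ₐ e^(−kₐZ) = φ₀ᵦ e^(−kᵦZ) ⇒ ln(φ₀ₐ/φ₀ᵦ) = (kₐ − kᵦ)·Z
Z = ln(0.56/0.66) / (0.454 − 0.685) = -0.1643 / -0.231 = 0.711 km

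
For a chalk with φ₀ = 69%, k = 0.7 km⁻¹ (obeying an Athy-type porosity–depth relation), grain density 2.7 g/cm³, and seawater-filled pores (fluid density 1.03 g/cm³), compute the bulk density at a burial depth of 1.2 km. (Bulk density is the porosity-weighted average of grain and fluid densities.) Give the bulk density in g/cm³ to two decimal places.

2.20 g/cm³

Porosity at depth: φ = 0.69·exp(−0.7×1.2) = 0.69×0.4317 = 0.2979
Bulk density: ρ_b = (1−φ)ρ_g + φ·ρ_f = 0.7021×2.7 + 0.2979×1.03
       = 1.896 + 0.307 = 2.203 g/cm³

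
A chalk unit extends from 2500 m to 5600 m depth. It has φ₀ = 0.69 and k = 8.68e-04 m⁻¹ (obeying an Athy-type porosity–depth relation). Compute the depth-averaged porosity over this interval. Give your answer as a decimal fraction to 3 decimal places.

Working in km (1 km = 1000 m; k in km⁻¹ = k in m⁻¹ × 1000):
⟨φ⟩ = (1/(z₂−z₁)) ∫ φ₀ e^(−kz) dz = φ₀·(e^(−k·z₁) − e^(−k·z₂)) / (k·(z₂−z₁))
e^(−0.868×2.5) = 0.1142; e^(−0.868×5.6) = 0.0077
⟨φ⟩ = 0.69 × (0.1142 − 0.0077) / (0.868 × 3.1) = 0.69 × 0.0396 = 0.0273

0.027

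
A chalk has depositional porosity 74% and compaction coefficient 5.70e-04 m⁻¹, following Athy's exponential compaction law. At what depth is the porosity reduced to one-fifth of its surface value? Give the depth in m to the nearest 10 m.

2820 m

Working in km (1 km = 1000 m; β in km⁻¹ = β in m⁻¹ × 1000):
φ/φ₀ = 1/5 ⇒ exp(−β·Z) = 1/5 ⇒ Z = ln(5) / β
Z = 1.6094 / 0.57 = 2.824 km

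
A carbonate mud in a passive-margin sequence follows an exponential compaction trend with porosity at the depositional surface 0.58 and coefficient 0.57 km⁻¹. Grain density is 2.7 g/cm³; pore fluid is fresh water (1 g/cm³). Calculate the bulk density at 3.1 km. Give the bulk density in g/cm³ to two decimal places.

2.53 g/cm³

Porosity at depth: phi = 0.58·exp(−0.57×3.1) = 0.58×0.1708 = 0.0991
Bulk density: ρ_b = (1−phi)ρ_g + phi·ρ_f = 0.9009×2.7 + 0.0991×1
       = 2.432 + 0.099 = 2.532 g/cm³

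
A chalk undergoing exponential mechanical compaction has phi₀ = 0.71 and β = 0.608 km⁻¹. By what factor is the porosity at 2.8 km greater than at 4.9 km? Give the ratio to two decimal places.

3.59

phi(d₁)/phi(d₂) = e^(−β·d₁)/e^(−β·d₂) = e^{β(d₂−d₁)}
= exp(0.608 × 2.1) = exp(1.277) = 3.5851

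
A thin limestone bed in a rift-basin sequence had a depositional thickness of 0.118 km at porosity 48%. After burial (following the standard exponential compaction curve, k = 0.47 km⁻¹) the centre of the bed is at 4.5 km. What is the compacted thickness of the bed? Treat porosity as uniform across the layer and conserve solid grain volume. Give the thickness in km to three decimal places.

Porosity at 4.5 km: phi = 0.48·exp(−0.47×4.5) = 0.0579
Solid-volume conservation: h(1−phi) = h₀(1−phi₀) ⇒ h = h₀·(1−phi₀)/(1−phi)
h = 0.118 × (1 − 0.48)/(1 − 0.0579) = 0.118 × 0.5520 = 0.0651 km

0.065 km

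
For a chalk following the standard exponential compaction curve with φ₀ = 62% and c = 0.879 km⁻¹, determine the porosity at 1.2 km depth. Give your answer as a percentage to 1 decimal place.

φ = φ₀·exp(−c·z) = 0.62 × exp(−0.879 × 1.2) = 0.62 × exp(−1.055)
  = 0.62 × 0.3483 = 0.2159

21.6%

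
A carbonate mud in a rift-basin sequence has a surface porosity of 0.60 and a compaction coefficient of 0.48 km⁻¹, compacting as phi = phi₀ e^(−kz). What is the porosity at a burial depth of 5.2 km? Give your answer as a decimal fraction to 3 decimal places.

phi = phi₀·exp(−k·z) = 0.6 × exp(−0.48 × 5.2) = 0.6 × exp(−2.496)
  = 0.6 × 0.0824 = 0.0494

0.049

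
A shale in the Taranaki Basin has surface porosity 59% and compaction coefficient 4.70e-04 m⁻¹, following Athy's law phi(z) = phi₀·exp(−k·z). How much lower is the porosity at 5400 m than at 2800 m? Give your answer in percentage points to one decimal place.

Working in km (1 km = 1000 m; k in km⁻¹ = k in m⁻¹ × 1000):
phi(2.8) = 0.59·e^(−0.47×2.8) = 0.1582
phi(5.4) = 0.59·e^(−0.47×5.4) = 0.0466
Δphi = 0.1582 − 0.0466 = 0.1116

11.2 percentage points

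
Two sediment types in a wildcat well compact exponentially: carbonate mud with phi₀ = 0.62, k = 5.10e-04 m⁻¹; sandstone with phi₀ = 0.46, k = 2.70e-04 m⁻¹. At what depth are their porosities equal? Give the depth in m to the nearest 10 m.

1240 m

Working in km (1 km = 1000 m; k in km⁻¹ = k in m⁻¹ × 1000):
Set phi₀ₐ e^(−kₐZ) = phi₀ᵦ e^(−kᵦZ) ⇒ ln(phi₀ₐ/phi₀ᵦ) = (kₐ − kᵦ)·Z
Z = ln(0.62/0.46) / (0.51 − 0.27) = 0.2985 / 0.24 = 1.244 km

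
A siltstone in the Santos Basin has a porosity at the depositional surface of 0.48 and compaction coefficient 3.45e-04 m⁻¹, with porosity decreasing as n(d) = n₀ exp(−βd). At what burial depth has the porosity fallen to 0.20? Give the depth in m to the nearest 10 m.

2540 m

Working in km (1 km = 1000 m; β in km⁻¹ = β in m⁻¹ × 1000):
Invert Athy's law: d = ln(n₀/n) / β
d = ln(0.48/0.2) / 0.345 = ln(2.4) / 0.345 = 0.8755 / 0.345 = 2.538 km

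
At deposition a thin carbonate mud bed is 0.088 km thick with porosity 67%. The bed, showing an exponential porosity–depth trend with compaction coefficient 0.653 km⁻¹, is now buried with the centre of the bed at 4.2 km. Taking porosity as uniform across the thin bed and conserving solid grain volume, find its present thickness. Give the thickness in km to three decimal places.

0.030 km

Porosity at 4.2 km: phi = 0.67·exp(−0.653×4.2) = 0.0431
Solid-volume conservation: h(1−phi) = h₀(1−phi₀) ⇒ h = h₀·(1−phi₀)/(1−phi)
h = 0.088 × (1 − 0.67)/(1 − 0.0431) = 0.088 × 0.3449 = 0.0303 km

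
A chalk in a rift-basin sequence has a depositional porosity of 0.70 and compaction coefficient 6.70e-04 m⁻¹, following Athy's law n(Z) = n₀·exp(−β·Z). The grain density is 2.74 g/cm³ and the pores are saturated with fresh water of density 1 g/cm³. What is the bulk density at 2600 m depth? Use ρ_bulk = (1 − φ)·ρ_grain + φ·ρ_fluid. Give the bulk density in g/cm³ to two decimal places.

Working in km (1 km = 1000 m; β in km⁻¹ = β in m⁻¹ × 1000):
Porosity at depth: n = 0.7·exp(−0.67×2.6) = 0.7×0.1752 = 0.1226
Bulk density: ρ_b = (1−n)ρ_g + n·ρ_f = 0.8774×2.74 + 0.1226×1
       = 2.404 + 0.123 = 2.527 g/cm³

2.53 g/cm³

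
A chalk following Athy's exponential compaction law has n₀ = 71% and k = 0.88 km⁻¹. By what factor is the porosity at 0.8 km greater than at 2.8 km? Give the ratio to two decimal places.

5.81

n(z₁)/n(z₂) = e^(−k·z₁)/e^(−k·z₂) = e^{k(z₂−z₁)}
= exp(0.88 × 2) = exp(1.76) = 5.8124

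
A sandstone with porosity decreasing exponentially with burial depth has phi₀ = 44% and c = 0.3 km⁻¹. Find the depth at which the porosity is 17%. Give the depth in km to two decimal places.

Invert Athy's law: z = ln(phi₀/phi) / c
z = ln(0.44/0.17) / 0.3 = ln(2.588) / 0.3 = 0.9510 / 0.3 = 3.170 km

3.17 km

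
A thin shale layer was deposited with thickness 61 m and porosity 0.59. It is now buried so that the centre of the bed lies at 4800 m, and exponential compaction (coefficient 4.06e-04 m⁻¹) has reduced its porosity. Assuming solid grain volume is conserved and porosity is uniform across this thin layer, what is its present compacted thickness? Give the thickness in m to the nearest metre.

27 m

Working in km (1 km = 1000 m; c in km⁻¹ = c in m⁻¹ × 1000):
Porosity at 4.8 km: φ = 0.59·exp(−0.406×4.8) = 0.0840
Solid-volume conservation: h(1−φ) = h₀(1−φ₀) ⇒ h = h₀·(1−φ₀)/(1−φ)
h = 0.061 × (1 − 0.59)/(1 − 0.0840) = 0.061 × 0.4476 = 0.0273 km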